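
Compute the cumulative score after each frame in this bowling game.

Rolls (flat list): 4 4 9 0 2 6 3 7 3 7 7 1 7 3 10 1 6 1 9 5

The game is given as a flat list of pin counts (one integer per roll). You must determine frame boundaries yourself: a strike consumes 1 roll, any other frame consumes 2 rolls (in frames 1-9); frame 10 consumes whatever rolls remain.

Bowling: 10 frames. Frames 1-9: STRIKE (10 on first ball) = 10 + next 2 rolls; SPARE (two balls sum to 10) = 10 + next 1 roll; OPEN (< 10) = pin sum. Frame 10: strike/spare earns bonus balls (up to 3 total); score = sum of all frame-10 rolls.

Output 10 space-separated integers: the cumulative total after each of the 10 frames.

Frame 1: OPEN (4+4=8). Cumulative: 8
Frame 2: OPEN (9+0=9). Cumulative: 17
Frame 3: OPEN (2+6=8). Cumulative: 25
Frame 4: SPARE (3+7=10). 10 + next roll (3) = 13. Cumulative: 38
Frame 5: SPARE (3+7=10). 10 + next roll (7) = 17. Cumulative: 55
Frame 6: OPEN (7+1=8). Cumulative: 63
Frame 7: SPARE (7+3=10). 10 + next roll (10) = 20. Cumulative: 83
Frame 8: STRIKE. 10 + next two rolls (1+6) = 17. Cumulative: 100
Frame 9: OPEN (1+6=7). Cumulative: 107
Frame 10: SPARE. Sum of all frame-10 rolls (1+9+5) = 15. Cumulative: 122

Answer: 8 17 25 38 55 63 83 100 107 122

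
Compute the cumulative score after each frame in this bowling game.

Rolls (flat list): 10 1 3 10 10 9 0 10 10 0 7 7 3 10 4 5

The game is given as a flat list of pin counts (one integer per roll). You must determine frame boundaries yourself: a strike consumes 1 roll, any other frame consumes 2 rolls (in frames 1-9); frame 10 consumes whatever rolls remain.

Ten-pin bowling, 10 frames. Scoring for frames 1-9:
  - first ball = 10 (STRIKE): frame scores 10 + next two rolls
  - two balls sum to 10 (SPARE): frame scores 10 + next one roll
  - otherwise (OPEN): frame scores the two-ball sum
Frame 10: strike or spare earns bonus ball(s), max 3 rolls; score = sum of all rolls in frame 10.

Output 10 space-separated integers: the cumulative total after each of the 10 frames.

Frame 1: STRIKE. 10 + next two rolls (1+3) = 14. Cumulative: 14
Frame 2: OPEN (1+3=4). Cumulative: 18
Frame 3: STRIKE. 10 + next two rolls (10+9) = 29. Cumulative: 47
Frame 4: STRIKE. 10 + next two rolls (9+0) = 19. Cumulative: 66
Frame 5: OPEN (9+0=9). Cumulative: 75
Frame 6: STRIKE. 10 + next two rolls (10+0) = 20. Cumulative: 95
Frame 7: STRIKE. 10 + next two rolls (0+7) = 17. Cumulative: 112
Frame 8: OPEN (0+7=7). Cumulative: 119
Frame 9: SPARE (7+3=10). 10 + next roll (10) = 20. Cumulative: 139
Frame 10: STRIKE. Sum of all frame-10 rolls (10+4+5) = 19. Cumulative: 158

Answer: 14 18 47 66 75 95 112 119 139 158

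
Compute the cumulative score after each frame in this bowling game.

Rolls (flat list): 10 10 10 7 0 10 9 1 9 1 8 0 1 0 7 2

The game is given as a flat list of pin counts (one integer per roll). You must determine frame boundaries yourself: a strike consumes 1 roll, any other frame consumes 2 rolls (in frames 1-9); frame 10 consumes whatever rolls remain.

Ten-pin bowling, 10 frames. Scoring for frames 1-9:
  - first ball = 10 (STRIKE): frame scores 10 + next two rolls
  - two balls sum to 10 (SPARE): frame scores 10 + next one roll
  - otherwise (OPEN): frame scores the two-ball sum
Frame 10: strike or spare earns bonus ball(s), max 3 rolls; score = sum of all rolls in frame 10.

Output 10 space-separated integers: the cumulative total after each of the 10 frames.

Frame 1: STRIKE. 10 + next two rolls (10+10) = 30. Cumulative: 30
Frame 2: STRIKE. 10 + next two rolls (10+7) = 27. Cumulative: 57
Frame 3: STRIKE. 10 + next two rolls (7+0) = 17. Cumulative: 74
Frame 4: OPEN (7+0=7). Cumulative: 81
Frame 5: STRIKE. 10 + next two rolls (9+1) = 20. Cumulative: 101
Frame 6: SPARE (9+1=10). 10 + next roll (9) = 19. Cumulative: 120
Frame 7: SPARE (9+1=10). 10 + next roll (8) = 18. Cumulative: 138
Frame 8: OPEN (8+0=8). Cumulative: 146
Frame 9: OPEN (1+0=1). Cumulative: 147
Frame 10: OPEN. Sum of all frame-10 rolls (7+2) = 9. Cumulative: 156

Answer: 30 57 74 81 101 120 138 146 147 156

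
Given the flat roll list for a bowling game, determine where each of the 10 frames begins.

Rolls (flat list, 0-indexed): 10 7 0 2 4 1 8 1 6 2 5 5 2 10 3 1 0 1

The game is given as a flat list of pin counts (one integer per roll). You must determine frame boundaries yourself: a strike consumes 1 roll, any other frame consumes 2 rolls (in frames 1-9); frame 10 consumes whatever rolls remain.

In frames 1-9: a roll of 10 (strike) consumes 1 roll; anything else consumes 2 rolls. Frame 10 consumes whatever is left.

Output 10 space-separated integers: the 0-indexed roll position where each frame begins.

Answer: 0 1 3 5 7 9 11 13 14 16

Derivation:
Frame 1 starts at roll index 0: roll=10 (strike), consumes 1 roll
Frame 2 starts at roll index 1: rolls=7,0 (sum=7), consumes 2 rolls
Frame 3 starts at roll index 3: rolls=2,4 (sum=6), consumes 2 rolls
Frame 4 starts at roll index 5: rolls=1,8 (sum=9), consumes 2 rolls
Frame 5 starts at roll index 7: rolls=1,6 (sum=7), consumes 2 rolls
Frame 6 starts at roll index 9: rolls=2,5 (sum=7), consumes 2 rolls
Frame 7 starts at roll index 11: rolls=5,2 (sum=7), consumes 2 rolls
Frame 8 starts at roll index 13: roll=10 (strike), consumes 1 roll
Frame 9 starts at roll index 14: rolls=3,1 (sum=4), consumes 2 rolls
Frame 10 starts at roll index 16: 2 remaining rolls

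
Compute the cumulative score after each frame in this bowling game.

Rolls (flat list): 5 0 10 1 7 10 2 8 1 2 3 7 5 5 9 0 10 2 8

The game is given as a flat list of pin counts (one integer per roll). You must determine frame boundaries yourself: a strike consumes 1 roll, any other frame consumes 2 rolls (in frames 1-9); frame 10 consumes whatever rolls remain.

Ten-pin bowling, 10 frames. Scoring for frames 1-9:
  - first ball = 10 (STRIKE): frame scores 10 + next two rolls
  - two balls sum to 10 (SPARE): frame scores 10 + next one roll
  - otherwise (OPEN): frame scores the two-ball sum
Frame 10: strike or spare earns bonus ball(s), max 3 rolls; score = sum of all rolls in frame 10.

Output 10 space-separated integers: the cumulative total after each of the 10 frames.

Frame 1: OPEN (5+0=5). Cumulative: 5
Frame 2: STRIKE. 10 + next two rolls (1+7) = 18. Cumulative: 23
Frame 3: OPEN (1+7=8). Cumulative: 31
Frame 4: STRIKE. 10 + next two rolls (2+8) = 20. Cumulative: 51
Frame 5: SPARE (2+8=10). 10 + next roll (1) = 11. Cumulative: 62
Frame 6: OPEN (1+2=3). Cumulative: 65
Frame 7: SPARE (3+7=10). 10 + next roll (5) = 15. Cumulative: 80
Frame 8: SPARE (5+5=10). 10 + next roll (9) = 19. Cumulative: 99
Frame 9: OPEN (9+0=9). Cumulative: 108
Frame 10: STRIKE. Sum of all frame-10 rolls (10+2+8) = 20. Cumulative: 128

Answer: 5 23 31 51 62 65 80 99 108 128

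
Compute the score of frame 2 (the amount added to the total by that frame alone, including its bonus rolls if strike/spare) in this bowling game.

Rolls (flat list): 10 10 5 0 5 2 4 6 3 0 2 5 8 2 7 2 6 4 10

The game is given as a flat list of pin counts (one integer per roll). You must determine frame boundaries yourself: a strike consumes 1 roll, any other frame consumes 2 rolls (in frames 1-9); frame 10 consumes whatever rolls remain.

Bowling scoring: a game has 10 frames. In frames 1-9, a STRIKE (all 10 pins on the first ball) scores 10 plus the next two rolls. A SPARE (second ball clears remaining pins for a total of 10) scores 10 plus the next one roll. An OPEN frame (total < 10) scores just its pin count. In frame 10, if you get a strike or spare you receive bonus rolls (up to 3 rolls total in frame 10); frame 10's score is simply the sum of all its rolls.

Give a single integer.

Frame 1: STRIKE. 10 + next two rolls (10+5) = 25. Cumulative: 25
Frame 2: STRIKE. 10 + next two rolls (5+0) = 15. Cumulative: 40
Frame 3: OPEN (5+0=5). Cumulative: 45
Frame 4: OPEN (5+2=7). Cumulative: 52

Answer: 15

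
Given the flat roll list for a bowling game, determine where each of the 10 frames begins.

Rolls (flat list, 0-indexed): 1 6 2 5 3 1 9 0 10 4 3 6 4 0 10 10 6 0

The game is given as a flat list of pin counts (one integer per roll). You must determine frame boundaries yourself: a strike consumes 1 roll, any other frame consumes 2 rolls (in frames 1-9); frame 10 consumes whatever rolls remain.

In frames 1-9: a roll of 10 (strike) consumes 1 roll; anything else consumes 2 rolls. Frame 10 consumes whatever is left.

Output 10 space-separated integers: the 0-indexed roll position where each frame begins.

Answer: 0 2 4 6 8 9 11 13 15 16

Derivation:
Frame 1 starts at roll index 0: rolls=1,6 (sum=7), consumes 2 rolls
Frame 2 starts at roll index 2: rolls=2,5 (sum=7), consumes 2 rolls
Frame 3 starts at roll index 4: rolls=3,1 (sum=4), consumes 2 rolls
Frame 4 starts at roll index 6: rolls=9,0 (sum=9), consumes 2 rolls
Frame 5 starts at roll index 8: roll=10 (strike), consumes 1 roll
Frame 6 starts at roll index 9: rolls=4,3 (sum=7), consumes 2 rolls
Frame 7 starts at roll index 11: rolls=6,4 (sum=10), consumes 2 rolls
Frame 8 starts at roll index 13: rolls=0,10 (sum=10), consumes 2 rolls
Frame 9 starts at roll index 15: roll=10 (strike), consumes 1 roll
Frame 10 starts at roll index 16: 2 remaining rolls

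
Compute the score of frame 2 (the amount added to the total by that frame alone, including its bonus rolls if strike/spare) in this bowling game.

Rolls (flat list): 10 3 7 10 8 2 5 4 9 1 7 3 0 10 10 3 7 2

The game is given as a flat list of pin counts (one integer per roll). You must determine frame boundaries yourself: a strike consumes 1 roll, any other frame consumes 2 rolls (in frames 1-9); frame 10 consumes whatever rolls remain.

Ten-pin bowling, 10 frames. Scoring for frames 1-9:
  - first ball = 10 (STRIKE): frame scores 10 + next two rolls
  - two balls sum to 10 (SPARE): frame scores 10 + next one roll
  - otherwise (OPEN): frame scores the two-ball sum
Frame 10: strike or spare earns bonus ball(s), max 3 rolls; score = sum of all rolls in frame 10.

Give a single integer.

Frame 1: STRIKE. 10 + next two rolls (3+7) = 20. Cumulative: 20
Frame 2: SPARE (3+7=10). 10 + next roll (10) = 20. Cumulative: 40
Frame 3: STRIKE. 10 + next two rolls (8+2) = 20. Cumulative: 60
Frame 4: SPARE (8+2=10). 10 + next roll (5) = 15. Cumulative: 75

Answer: 20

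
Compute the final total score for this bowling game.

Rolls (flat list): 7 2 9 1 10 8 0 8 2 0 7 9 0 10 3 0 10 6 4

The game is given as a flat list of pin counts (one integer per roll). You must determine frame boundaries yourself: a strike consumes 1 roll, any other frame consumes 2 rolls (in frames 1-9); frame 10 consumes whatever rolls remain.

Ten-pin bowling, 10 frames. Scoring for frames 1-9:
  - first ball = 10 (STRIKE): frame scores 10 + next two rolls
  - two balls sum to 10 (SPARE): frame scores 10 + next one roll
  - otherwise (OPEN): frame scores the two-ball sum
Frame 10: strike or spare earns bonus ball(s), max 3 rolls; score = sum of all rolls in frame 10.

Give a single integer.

Answer: 117

Derivation:
Frame 1: OPEN (7+2=9). Cumulative: 9
Frame 2: SPARE (9+1=10). 10 + next roll (10) = 20. Cumulative: 29
Frame 3: STRIKE. 10 + next two rolls (8+0) = 18. Cumulative: 47
Frame 4: OPEN (8+0=8). Cumulative: 55
Frame 5: SPARE (8+2=10). 10 + next roll (0) = 10. Cumulative: 65
Frame 6: OPEN (0+7=7). Cumulative: 72
Frame 7: OPEN (9+0=9). Cumulative: 81
Frame 8: STRIKE. 10 + next two rolls (3+0) = 13. Cumulative: 94
Frame 9: OPEN (3+0=3). Cumulative: 97
Frame 10: STRIKE. Sum of all frame-10 rolls (10+6+4) = 20. Cumulative: 117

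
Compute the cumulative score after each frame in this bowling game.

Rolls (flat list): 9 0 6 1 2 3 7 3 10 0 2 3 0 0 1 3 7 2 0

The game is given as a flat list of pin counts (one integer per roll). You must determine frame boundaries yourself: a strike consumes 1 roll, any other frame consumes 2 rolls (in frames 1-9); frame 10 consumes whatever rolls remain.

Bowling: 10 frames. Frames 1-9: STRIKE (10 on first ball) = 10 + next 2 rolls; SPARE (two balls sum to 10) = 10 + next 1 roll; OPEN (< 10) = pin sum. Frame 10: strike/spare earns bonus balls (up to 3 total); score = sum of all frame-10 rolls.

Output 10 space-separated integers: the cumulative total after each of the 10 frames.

Answer: 9 16 21 41 53 55 58 59 71 73

Derivation:
Frame 1: OPEN (9+0=9). Cumulative: 9
Frame 2: OPEN (6+1=7). Cumulative: 16
Frame 3: OPEN (2+3=5). Cumulative: 21
Frame 4: SPARE (7+3=10). 10 + next roll (10) = 20. Cumulative: 41
Frame 5: STRIKE. 10 + next two rolls (0+2) = 12. Cumulative: 53
Frame 6: OPEN (0+2=2). Cumulative: 55
Frame 7: OPEN (3+0=3). Cumulative: 58
Frame 8: OPEN (0+1=1). Cumulative: 59
Frame 9: SPARE (3+7=10). 10 + next roll (2) = 12. Cumulative: 71
Frame 10: OPEN. Sum of all frame-10 rolls (2+0) = 2. Cumulative: 73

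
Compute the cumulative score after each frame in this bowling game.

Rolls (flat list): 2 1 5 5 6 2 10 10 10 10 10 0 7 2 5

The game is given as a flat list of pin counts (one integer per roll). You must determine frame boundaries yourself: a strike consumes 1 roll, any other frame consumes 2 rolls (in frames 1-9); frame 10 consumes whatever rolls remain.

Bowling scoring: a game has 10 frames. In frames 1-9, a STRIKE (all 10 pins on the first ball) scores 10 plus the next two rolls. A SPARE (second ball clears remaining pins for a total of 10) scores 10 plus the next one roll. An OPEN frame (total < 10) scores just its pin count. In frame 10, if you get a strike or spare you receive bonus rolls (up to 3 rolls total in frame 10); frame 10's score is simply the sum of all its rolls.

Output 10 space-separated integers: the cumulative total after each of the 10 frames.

Frame 1: OPEN (2+1=3). Cumulative: 3
Frame 2: SPARE (5+5=10). 10 + next roll (6) = 16. Cumulative: 19
Frame 3: OPEN (6+2=8). Cumulative: 27
Frame 4: STRIKE. 10 + next two rolls (10+10) = 30. Cumulative: 57
Frame 5: STRIKE. 10 + next two rolls (10+10) = 30. Cumulative: 87
Frame 6: STRIKE. 10 + next two rolls (10+10) = 30. Cumulative: 117
Frame 7: STRIKE. 10 + next two rolls (10+0) = 20. Cumulative: 137
Frame 8: STRIKE. 10 + next two rolls (0+7) = 17. Cumulative: 154
Frame 9: OPEN (0+7=7). Cumulative: 161
Frame 10: OPEN. Sum of all frame-10 rolls (2+5) = 7. Cumulative: 168

Answer: 3 19 27 57 87 117 137 154 161 168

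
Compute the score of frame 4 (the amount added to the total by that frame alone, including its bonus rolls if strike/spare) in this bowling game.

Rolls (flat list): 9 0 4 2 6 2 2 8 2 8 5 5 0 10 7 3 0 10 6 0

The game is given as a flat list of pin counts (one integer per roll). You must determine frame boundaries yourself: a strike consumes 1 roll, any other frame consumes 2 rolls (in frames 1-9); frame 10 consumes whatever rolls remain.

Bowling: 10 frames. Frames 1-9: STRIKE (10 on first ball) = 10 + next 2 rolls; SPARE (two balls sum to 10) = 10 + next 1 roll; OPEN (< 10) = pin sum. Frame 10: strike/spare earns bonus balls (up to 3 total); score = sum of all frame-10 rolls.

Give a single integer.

Frame 1: OPEN (9+0=9). Cumulative: 9
Frame 2: OPEN (4+2=6). Cumulative: 15
Frame 3: OPEN (6+2=8). Cumulative: 23
Frame 4: SPARE (2+8=10). 10 + next roll (2) = 12. Cumulative: 35
Frame 5: SPARE (2+8=10). 10 + next roll (5) = 15. Cumulative: 50
Frame 6: SPARE (5+5=10). 10 + next roll (0) = 10. Cumulative: 60

Answer: 12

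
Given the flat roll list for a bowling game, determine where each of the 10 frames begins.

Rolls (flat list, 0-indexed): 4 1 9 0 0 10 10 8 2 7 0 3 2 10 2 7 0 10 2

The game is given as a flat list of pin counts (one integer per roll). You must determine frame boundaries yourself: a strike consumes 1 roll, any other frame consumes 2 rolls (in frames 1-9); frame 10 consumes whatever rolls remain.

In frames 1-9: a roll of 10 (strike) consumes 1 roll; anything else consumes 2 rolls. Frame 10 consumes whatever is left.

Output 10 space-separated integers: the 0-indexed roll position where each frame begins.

Answer: 0 2 4 6 7 9 11 13 14 16

Derivation:
Frame 1 starts at roll index 0: rolls=4,1 (sum=5), consumes 2 rolls
Frame 2 starts at roll index 2: rolls=9,0 (sum=9), consumes 2 rolls
Frame 3 starts at roll index 4: rolls=0,10 (sum=10), consumes 2 rolls
Frame 4 starts at roll index 6: roll=10 (strike), consumes 1 roll
Frame 5 starts at roll index 7: rolls=8,2 (sum=10), consumes 2 rolls
Frame 6 starts at roll index 9: rolls=7,0 (sum=7), consumes 2 rolls
Frame 7 starts at roll index 11: rolls=3,2 (sum=5), consumes 2 rolls
Frame 8 starts at roll index 13: roll=10 (strike), consumes 1 roll
Frame 9 starts at roll index 14: rolls=2,7 (sum=9), consumes 2 rolls
Frame 10 starts at roll index 16: 3 remaining rolls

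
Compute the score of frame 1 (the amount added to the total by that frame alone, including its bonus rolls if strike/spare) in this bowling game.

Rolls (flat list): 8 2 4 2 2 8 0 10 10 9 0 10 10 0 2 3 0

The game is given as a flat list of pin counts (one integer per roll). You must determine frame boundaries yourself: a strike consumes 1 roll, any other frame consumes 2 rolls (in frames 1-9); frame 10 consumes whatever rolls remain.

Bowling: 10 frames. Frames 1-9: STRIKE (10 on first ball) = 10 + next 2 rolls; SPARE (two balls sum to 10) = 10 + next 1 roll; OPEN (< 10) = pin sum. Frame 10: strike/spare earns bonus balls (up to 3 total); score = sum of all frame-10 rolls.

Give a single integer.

Frame 1: SPARE (8+2=10). 10 + next roll (4) = 14. Cumulative: 14
Frame 2: OPEN (4+2=6). Cumulative: 20
Frame 3: SPARE (2+8=10). 10 + next roll (0) = 10. Cumulative: 30

Answer: 14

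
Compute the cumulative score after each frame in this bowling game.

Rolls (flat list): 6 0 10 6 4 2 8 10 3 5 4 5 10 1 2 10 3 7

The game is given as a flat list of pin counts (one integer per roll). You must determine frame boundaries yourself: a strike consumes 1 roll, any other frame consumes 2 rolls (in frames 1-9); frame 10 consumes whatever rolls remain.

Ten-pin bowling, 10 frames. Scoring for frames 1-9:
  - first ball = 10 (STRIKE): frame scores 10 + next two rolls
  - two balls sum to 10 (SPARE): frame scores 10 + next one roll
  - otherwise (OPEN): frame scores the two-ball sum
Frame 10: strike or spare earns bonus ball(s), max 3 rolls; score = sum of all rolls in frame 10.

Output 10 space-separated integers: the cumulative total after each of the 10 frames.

Answer: 6 26 38 58 76 84 93 106 109 129

Derivation:
Frame 1: OPEN (6+0=6). Cumulative: 6
Frame 2: STRIKE. 10 + next two rolls (6+4) = 20. Cumulative: 26
Frame 3: SPARE (6+4=10). 10 + next roll (2) = 12. Cumulative: 38
Frame 4: SPARE (2+8=10). 10 + next roll (10) = 20. Cumulative: 58
Frame 5: STRIKE. 10 + next two rolls (3+5) = 18. Cumulative: 76
Frame 6: OPEN (3+5=8). Cumulative: 84
Frame 7: OPEN (4+5=9). Cumulative: 93
Frame 8: STRIKE. 10 + next two rolls (1+2) = 13. Cumulative: 106
Frame 9: OPEN (1+2=3). Cumulative: 109
Frame 10: STRIKE. Sum of all frame-10 rolls (10+3+7) = 20. Cumulative: 129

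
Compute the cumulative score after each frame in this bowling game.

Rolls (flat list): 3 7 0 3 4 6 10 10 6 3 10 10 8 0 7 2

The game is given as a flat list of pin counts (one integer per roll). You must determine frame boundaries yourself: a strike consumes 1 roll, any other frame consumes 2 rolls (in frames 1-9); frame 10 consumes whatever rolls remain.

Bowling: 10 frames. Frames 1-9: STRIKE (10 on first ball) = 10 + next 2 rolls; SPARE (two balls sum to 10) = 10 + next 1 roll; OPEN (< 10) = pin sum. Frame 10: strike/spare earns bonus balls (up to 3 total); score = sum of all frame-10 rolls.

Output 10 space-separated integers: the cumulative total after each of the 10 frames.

Answer: 10 13 33 59 78 87 115 133 141 150

Derivation:
Frame 1: SPARE (3+7=10). 10 + next roll (0) = 10. Cumulative: 10
Frame 2: OPEN (0+3=3). Cumulative: 13
Frame 3: SPARE (4+6=10). 10 + next roll (10) = 20. Cumulative: 33
Frame 4: STRIKE. 10 + next two rolls (10+6) = 26. Cumulative: 59
Frame 5: STRIKE. 10 + next two rolls (6+3) = 19. Cumulative: 78
Frame 6: OPEN (6+3=9). Cumulative: 87
Frame 7: STRIKE. 10 + next two rolls (10+8) = 28. Cumulative: 115
Frame 8: STRIKE. 10 + next two rolls (8+0) = 18. Cumulative: 133
Frame 9: OPEN (8+0=8). Cumulative: 141
Frame 10: OPEN. Sum of all frame-10 rolls (7+2) = 9. Cumulative: 150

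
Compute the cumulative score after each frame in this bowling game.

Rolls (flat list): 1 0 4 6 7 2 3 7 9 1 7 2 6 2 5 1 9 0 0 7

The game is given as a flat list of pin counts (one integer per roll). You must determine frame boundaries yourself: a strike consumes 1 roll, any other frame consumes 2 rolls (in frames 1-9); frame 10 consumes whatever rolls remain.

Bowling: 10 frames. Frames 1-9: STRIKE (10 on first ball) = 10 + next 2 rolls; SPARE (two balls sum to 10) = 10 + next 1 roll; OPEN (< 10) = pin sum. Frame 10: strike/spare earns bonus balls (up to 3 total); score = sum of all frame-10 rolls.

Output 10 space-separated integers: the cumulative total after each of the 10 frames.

Frame 1: OPEN (1+0=1). Cumulative: 1
Frame 2: SPARE (4+6=10). 10 + next roll (7) = 17. Cumulative: 18
Frame 3: OPEN (7+2=9). Cumulative: 27
Frame 4: SPARE (3+7=10). 10 + next roll (9) = 19. Cumulative: 46
Frame 5: SPARE (9+1=10). 10 + next roll (7) = 17. Cumulative: 63
Frame 6: OPEN (7+2=9). Cumulative: 72
Frame 7: OPEN (6+2=8). Cumulative: 80
Frame 8: OPEN (5+1=6). Cumulative: 86
Frame 9: OPEN (9+0=9). Cumulative: 95
Frame 10: OPEN. Sum of all frame-10 rolls (0+7) = 7. Cumulative: 102

Answer: 1 18 27 46 63 72 80 86 95 102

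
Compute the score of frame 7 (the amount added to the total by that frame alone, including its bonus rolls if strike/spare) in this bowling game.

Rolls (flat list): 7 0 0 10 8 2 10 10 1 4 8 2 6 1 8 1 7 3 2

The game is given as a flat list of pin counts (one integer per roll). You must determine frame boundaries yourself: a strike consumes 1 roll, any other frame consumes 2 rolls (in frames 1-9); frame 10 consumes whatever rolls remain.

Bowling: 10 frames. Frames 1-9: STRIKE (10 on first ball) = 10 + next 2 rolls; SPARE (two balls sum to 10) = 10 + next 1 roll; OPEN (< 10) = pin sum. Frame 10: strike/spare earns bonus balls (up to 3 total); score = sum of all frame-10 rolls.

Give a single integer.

Answer: 16

Derivation:
Frame 1: OPEN (7+0=7). Cumulative: 7
Frame 2: SPARE (0+10=10). 10 + next roll (8) = 18. Cumulative: 25
Frame 3: SPARE (8+2=10). 10 + next roll (10) = 20. Cumulative: 45
Frame 4: STRIKE. 10 + next two rolls (10+1) = 21. Cumulative: 66
Frame 5: STRIKE. 10 + next two rolls (1+4) = 15. Cumulative: 81
Frame 6: OPEN (1+4=5). Cumulative: 86
Frame 7: SPARE (8+2=10). 10 + next roll (6) = 16. Cumulative: 102
Frame 8: OPEN (6+1=7). Cumulative: 109
Frame 9: OPEN (8+1=9). Cumulative: 118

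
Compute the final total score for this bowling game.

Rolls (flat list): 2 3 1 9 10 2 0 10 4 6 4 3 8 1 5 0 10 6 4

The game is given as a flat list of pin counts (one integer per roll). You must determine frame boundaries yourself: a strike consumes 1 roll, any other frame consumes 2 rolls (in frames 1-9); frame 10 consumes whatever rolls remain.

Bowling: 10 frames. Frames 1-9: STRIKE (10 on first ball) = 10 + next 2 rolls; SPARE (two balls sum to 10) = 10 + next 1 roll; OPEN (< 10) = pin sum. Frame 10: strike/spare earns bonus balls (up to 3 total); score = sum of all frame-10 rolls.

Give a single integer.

Answer: 114

Derivation:
Frame 1: OPEN (2+3=5). Cumulative: 5
Frame 2: SPARE (1+9=10). 10 + next roll (10) = 20. Cumulative: 25
Frame 3: STRIKE. 10 + next two rolls (2+0) = 12. Cumulative: 37
Frame 4: OPEN (2+0=2). Cumulative: 39
Frame 5: STRIKE. 10 + next two rolls (4+6) = 20. Cumulative: 59
Frame 6: SPARE (4+6=10). 10 + next roll (4) = 14. Cumulative: 73
Frame 7: OPEN (4+3=7). Cumulative: 80
Frame 8: OPEN (8+1=9). Cumulative: 89
Frame 9: OPEN (5+0=5). Cumulative: 94
Frame 10: STRIKE. Sum of all frame-10 rolls (10+6+4) = 20. Cumulative: 114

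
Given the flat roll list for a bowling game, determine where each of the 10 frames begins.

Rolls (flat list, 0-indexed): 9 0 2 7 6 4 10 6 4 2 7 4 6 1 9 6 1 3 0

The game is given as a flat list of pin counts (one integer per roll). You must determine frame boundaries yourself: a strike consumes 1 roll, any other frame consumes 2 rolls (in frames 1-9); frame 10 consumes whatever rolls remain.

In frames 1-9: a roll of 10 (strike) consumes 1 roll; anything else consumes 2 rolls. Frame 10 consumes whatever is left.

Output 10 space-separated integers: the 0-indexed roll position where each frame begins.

Frame 1 starts at roll index 0: rolls=9,0 (sum=9), consumes 2 rolls
Frame 2 starts at roll index 2: rolls=2,7 (sum=9), consumes 2 rolls
Frame 3 starts at roll index 4: rolls=6,4 (sum=10), consumes 2 rolls
Frame 4 starts at roll index 6: roll=10 (strike), consumes 1 roll
Frame 5 starts at roll index 7: rolls=6,4 (sum=10), consumes 2 rolls
Frame 6 starts at roll index 9: rolls=2,7 (sum=9), consumes 2 rolls
Frame 7 starts at roll index 11: rolls=4,6 (sum=10), consumes 2 rolls
Frame 8 starts at roll index 13: rolls=1,9 (sum=10), consumes 2 rolls
Frame 9 starts at roll index 15: rolls=6,1 (sum=7), consumes 2 rolls
Frame 10 starts at roll index 17: 2 remaining rolls

Answer: 0 2 4 6 7 9 11 13 15 17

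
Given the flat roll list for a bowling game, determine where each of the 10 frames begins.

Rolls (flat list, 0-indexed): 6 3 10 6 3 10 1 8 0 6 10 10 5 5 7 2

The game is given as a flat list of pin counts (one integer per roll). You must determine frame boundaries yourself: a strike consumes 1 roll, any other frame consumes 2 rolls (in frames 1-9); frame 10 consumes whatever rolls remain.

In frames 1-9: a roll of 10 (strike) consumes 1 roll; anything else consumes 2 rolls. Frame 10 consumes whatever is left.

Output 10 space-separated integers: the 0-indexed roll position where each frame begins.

Frame 1 starts at roll index 0: rolls=6,3 (sum=9), consumes 2 rolls
Frame 2 starts at roll index 2: roll=10 (strike), consumes 1 roll
Frame 3 starts at roll index 3: rolls=6,3 (sum=9), consumes 2 rolls
Frame 4 starts at roll index 5: roll=10 (strike), consumes 1 roll
Frame 5 starts at roll index 6: rolls=1,8 (sum=9), consumes 2 rolls
Frame 6 starts at roll index 8: rolls=0,6 (sum=6), consumes 2 rolls
Frame 7 starts at roll index 10: roll=10 (strike), consumes 1 roll
Frame 8 starts at roll index 11: roll=10 (strike), consumes 1 roll
Frame 9 starts at roll index 12: rolls=5,5 (sum=10), consumes 2 rolls
Frame 10 starts at roll index 14: 2 remaining rolls

Answer: 0 2 3 5 6 8 10 11 12 14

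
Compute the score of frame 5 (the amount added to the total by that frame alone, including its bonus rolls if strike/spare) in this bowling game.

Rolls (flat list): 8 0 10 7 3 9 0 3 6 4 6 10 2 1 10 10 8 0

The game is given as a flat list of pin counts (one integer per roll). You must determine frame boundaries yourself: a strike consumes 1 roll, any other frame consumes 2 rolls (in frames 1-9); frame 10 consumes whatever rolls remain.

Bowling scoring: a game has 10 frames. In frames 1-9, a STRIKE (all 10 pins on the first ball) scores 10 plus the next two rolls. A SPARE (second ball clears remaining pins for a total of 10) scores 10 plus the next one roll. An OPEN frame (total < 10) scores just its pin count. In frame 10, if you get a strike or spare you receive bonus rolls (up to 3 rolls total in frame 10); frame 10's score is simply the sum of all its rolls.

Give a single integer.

Frame 1: OPEN (8+0=8). Cumulative: 8
Frame 2: STRIKE. 10 + next two rolls (7+3) = 20. Cumulative: 28
Frame 3: SPARE (7+3=10). 10 + next roll (9) = 19. Cumulative: 47
Frame 4: OPEN (9+0=9). Cumulative: 56
Frame 5: OPEN (3+6=9). Cumulative: 65
Frame 6: SPARE (4+6=10). 10 + next roll (10) = 20. Cumulative: 85
Frame 7: STRIKE. 10 + next two rolls (2+1) = 13. Cumulative: 98

Answer: 9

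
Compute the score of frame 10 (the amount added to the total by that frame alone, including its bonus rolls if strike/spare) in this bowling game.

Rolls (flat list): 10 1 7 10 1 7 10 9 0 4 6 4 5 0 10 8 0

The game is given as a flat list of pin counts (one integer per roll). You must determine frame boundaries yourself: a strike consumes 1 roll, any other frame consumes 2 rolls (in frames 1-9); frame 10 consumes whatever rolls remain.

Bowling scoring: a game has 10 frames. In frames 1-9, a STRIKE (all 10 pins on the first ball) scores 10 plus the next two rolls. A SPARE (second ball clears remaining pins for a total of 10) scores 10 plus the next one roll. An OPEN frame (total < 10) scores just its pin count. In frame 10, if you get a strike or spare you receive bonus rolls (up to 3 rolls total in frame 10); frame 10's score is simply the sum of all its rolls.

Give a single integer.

Frame 1: STRIKE. 10 + next two rolls (1+7) = 18. Cumulative: 18
Frame 2: OPEN (1+7=8). Cumulative: 26
Frame 3: STRIKE. 10 + next two rolls (1+7) = 18. Cumulative: 44
Frame 4: OPEN (1+7=8). Cumulative: 52
Frame 5: STRIKE. 10 + next two rolls (9+0) = 19. Cumulative: 71
Frame 6: OPEN (9+0=9). Cumulative: 80
Frame 7: SPARE (4+6=10). 10 + next roll (4) = 14. Cumulative: 94
Frame 8: OPEN (4+5=9). Cumulative: 103
Frame 9: SPARE (0+10=10). 10 + next roll (8) = 18. Cumulative: 121
Frame 10: OPEN. Sum of all frame-10 rolls (8+0) = 8. Cumulative: 129

Answer: 8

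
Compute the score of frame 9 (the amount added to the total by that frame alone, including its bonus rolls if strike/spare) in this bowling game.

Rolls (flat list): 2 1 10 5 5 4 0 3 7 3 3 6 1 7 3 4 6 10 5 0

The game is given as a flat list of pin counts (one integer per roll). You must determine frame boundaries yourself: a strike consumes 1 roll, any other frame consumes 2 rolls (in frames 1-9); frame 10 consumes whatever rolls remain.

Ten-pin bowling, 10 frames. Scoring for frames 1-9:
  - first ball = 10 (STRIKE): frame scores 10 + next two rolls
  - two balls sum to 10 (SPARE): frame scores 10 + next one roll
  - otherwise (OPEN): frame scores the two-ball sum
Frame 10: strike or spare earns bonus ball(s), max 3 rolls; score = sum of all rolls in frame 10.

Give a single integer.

Answer: 20

Derivation:
Frame 1: OPEN (2+1=3). Cumulative: 3
Frame 2: STRIKE. 10 + next two rolls (5+5) = 20. Cumulative: 23
Frame 3: SPARE (5+5=10). 10 + next roll (4) = 14. Cumulative: 37
Frame 4: OPEN (4+0=4). Cumulative: 41
Frame 5: SPARE (3+7=10). 10 + next roll (3) = 13. Cumulative: 54
Frame 6: OPEN (3+3=6). Cumulative: 60
Frame 7: OPEN (6+1=7). Cumulative: 67
Frame 8: SPARE (7+3=10). 10 + next roll (4) = 14. Cumulative: 81
Frame 9: SPARE (4+6=10). 10 + next roll (10) = 20. Cumulative: 101
Frame 10: STRIKE. Sum of all frame-10 rolls (10+5+0) = 15. Cumulative: 116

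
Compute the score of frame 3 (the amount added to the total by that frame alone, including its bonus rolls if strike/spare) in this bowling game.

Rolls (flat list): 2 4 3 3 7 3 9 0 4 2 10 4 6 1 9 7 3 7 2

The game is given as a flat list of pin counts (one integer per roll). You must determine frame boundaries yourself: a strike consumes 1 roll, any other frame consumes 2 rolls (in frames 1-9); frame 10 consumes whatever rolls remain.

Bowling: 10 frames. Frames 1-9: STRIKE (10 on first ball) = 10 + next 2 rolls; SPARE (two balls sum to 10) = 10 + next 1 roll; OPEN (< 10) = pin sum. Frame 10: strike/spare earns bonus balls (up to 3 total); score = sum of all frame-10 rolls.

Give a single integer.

Frame 1: OPEN (2+4=6). Cumulative: 6
Frame 2: OPEN (3+3=6). Cumulative: 12
Frame 3: SPARE (7+3=10). 10 + next roll (9) = 19. Cumulative: 31
Frame 4: OPEN (9+0=9). Cumulative: 40
Frame 5: OPEN (4+2=6). Cumulative: 46

Answer: 19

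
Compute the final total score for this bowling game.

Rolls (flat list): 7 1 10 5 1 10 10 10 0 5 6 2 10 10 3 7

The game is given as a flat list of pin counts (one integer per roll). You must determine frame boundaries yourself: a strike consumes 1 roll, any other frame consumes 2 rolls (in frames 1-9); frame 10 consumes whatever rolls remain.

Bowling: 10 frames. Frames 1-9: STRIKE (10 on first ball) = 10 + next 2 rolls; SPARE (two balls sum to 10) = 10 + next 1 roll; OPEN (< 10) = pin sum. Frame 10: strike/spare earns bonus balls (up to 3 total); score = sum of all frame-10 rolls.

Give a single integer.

Frame 1: OPEN (7+1=8). Cumulative: 8
Frame 2: STRIKE. 10 + next two rolls (5+1) = 16. Cumulative: 24
Frame 3: OPEN (5+1=6). Cumulative: 30
Frame 4: STRIKE. 10 + next two rolls (10+10) = 30. Cumulative: 60
Frame 5: STRIKE. 10 + next two rolls (10+0) = 20. Cumulative: 80
Frame 6: STRIKE. 10 + next two rolls (0+5) = 15. Cumulative: 95
Frame 7: OPEN (0+5=5). Cumulative: 100
Frame 8: OPEN (6+2=8). Cumulative: 108
Frame 9: STRIKE. 10 + next two rolls (10+3) = 23. Cumulative: 131
Frame 10: STRIKE. Sum of all frame-10 rolls (10+3+7) = 20. Cumulative: 151

Answer: 151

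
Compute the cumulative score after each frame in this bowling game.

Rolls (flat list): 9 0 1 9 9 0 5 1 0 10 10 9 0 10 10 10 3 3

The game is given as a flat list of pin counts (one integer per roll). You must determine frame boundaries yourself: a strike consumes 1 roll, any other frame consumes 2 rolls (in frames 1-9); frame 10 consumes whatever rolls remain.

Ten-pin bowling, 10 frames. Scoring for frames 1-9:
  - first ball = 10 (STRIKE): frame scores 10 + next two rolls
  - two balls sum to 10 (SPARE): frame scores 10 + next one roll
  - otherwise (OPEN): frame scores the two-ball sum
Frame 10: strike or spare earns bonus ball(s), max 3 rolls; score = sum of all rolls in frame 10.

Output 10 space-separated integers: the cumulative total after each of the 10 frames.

Answer: 9 28 37 43 63 82 91 121 144 160

Derivation:
Frame 1: OPEN (9+0=9). Cumulative: 9
Frame 2: SPARE (1+9=10). 10 + next roll (9) = 19. Cumulative: 28
Frame 3: OPEN (9+0=9). Cumulative: 37
Frame 4: OPEN (5+1=6). Cumulative: 43
Frame 5: SPARE (0+10=10). 10 + next roll (10) = 20. Cumulative: 63
Frame 6: STRIKE. 10 + next two rolls (9+0) = 19. Cumulative: 82
Frame 7: OPEN (9+0=9). Cumulative: 91
Frame 8: STRIKE. 10 + next two rolls (10+10) = 30. Cumulative: 121
Frame 9: STRIKE. 10 + next two rolls (10+3) = 23. Cumulative: 144
Frame 10: STRIKE. Sum of all frame-10 rolls (10+3+3) = 16. Cumulative: 160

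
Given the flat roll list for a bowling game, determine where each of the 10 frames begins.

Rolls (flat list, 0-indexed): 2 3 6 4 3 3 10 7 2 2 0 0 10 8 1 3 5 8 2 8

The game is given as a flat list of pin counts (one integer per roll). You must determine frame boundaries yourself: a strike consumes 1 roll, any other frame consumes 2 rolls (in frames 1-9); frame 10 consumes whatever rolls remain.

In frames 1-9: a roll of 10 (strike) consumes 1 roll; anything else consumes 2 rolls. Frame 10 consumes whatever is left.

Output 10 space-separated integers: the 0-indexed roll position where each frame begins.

Answer: 0 2 4 6 7 9 11 13 15 17

Derivation:
Frame 1 starts at roll index 0: rolls=2,3 (sum=5), consumes 2 rolls
Frame 2 starts at roll index 2: rolls=6,4 (sum=10), consumes 2 rolls
Frame 3 starts at roll index 4: rolls=3,3 (sum=6), consumes 2 rolls
Frame 4 starts at roll index 6: roll=10 (strike), consumes 1 roll
Frame 5 starts at roll index 7: rolls=7,2 (sum=9), consumes 2 rolls
Frame 6 starts at roll index 9: rolls=2,0 (sum=2), consumes 2 rolls
Frame 7 starts at roll index 11: rolls=0,10 (sum=10), consumes 2 rolls
Frame 8 starts at roll index 13: rolls=8,1 (sum=9), consumes 2 rolls
Frame 9 starts at roll index 15: rolls=3,5 (sum=8), consumes 2 rolls
Frame 10 starts at roll index 17: 3 remaining rolls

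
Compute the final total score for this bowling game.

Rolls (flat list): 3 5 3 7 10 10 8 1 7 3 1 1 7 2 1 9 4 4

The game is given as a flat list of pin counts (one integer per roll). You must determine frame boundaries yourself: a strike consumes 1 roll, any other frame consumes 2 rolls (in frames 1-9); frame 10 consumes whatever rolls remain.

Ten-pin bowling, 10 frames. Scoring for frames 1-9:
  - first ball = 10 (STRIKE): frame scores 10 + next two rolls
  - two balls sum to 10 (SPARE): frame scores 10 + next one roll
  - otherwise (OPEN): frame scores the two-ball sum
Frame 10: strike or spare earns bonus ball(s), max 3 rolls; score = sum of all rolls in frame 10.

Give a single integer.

Frame 1: OPEN (3+5=8). Cumulative: 8
Frame 2: SPARE (3+7=10). 10 + next roll (10) = 20. Cumulative: 28
Frame 3: STRIKE. 10 + next two rolls (10+8) = 28. Cumulative: 56
Frame 4: STRIKE. 10 + next two rolls (8+1) = 19. Cumulative: 75
Frame 5: OPEN (8+1=9). Cumulative: 84
Frame 6: SPARE (7+3=10). 10 + next roll (1) = 11. Cumulative: 95
Frame 7: OPEN (1+1=2). Cumulative: 97
Frame 8: OPEN (7+2=9). Cumulative: 106
Frame 9: SPARE (1+9=10). 10 + next roll (4) = 14. Cumulative: 120
Frame 10: OPEN. Sum of all frame-10 rolls (4+4) = 8. Cumulative: 128

Answer: 128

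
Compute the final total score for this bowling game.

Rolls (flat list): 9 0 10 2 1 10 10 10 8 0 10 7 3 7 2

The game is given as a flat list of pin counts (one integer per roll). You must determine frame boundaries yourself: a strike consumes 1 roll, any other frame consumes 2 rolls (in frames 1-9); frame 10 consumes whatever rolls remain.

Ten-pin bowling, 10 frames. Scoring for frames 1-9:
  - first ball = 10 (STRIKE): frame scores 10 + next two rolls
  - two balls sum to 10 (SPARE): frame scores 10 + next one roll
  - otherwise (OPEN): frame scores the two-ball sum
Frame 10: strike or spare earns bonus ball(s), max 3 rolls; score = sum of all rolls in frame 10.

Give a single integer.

Answer: 155

Derivation:
Frame 1: OPEN (9+0=9). Cumulative: 9
Frame 2: STRIKE. 10 + next two rolls (2+1) = 13. Cumulative: 22
Frame 3: OPEN (2+1=3). Cumulative: 25
Frame 4: STRIKE. 10 + next two rolls (10+10) = 30. Cumulative: 55
Frame 5: STRIKE. 10 + next two rolls (10+8) = 28. Cumulative: 83
Frame 6: STRIKE. 10 + next two rolls (8+0) = 18. Cumulative: 101
Frame 7: OPEN (8+0=8). Cumulative: 109
Frame 8: STRIKE. 10 + next two rolls (7+3) = 20. Cumulative: 129
Frame 9: SPARE (7+3=10). 10 + next roll (7) = 17. Cumulative: 146
Frame 10: OPEN. Sum of all frame-10 rolls (7+2) = 9. Cumulative: 155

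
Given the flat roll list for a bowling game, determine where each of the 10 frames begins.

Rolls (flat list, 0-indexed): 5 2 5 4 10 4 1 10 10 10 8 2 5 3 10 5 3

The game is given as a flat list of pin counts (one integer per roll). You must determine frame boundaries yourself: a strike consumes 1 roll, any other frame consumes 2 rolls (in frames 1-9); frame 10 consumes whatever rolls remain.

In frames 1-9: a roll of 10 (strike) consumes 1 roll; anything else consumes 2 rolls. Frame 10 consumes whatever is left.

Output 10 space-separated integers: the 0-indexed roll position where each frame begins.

Frame 1 starts at roll index 0: rolls=5,2 (sum=7), consumes 2 rolls
Frame 2 starts at roll index 2: rolls=5,4 (sum=9), consumes 2 rolls
Frame 3 starts at roll index 4: roll=10 (strike), consumes 1 roll
Frame 4 starts at roll index 5: rolls=4,1 (sum=5), consumes 2 rolls
Frame 5 starts at roll index 7: roll=10 (strike), consumes 1 roll
Frame 6 starts at roll index 8: roll=10 (strike), consumes 1 roll
Frame 7 starts at roll index 9: roll=10 (strike), consumes 1 roll
Frame 8 starts at roll index 10: rolls=8,2 (sum=10), consumes 2 rolls
Frame 9 starts at roll index 12: rolls=5,3 (sum=8), consumes 2 rolls
Frame 10 starts at roll index 14: 3 remaining rolls

Answer: 0 2 4 5 7 8 9 10 12 14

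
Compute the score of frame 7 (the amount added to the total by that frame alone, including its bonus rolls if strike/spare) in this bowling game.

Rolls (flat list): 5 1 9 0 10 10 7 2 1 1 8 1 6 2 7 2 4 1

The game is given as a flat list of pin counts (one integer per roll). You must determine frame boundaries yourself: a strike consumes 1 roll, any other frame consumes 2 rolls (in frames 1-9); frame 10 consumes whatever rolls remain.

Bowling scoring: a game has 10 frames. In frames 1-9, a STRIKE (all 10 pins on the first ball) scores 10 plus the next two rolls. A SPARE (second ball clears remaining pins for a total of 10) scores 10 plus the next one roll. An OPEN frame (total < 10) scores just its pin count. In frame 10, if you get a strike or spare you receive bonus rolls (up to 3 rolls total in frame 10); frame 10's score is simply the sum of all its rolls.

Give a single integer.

Frame 1: OPEN (5+1=6). Cumulative: 6
Frame 2: OPEN (9+0=9). Cumulative: 15
Frame 3: STRIKE. 10 + next two rolls (10+7) = 27. Cumulative: 42
Frame 4: STRIKE. 10 + next two rolls (7+2) = 19. Cumulative: 61
Frame 5: OPEN (7+2=9). Cumulative: 70
Frame 6: OPEN (1+1=2). Cumulative: 72
Frame 7: OPEN (8+1=9). Cumulative: 81
Frame 8: OPEN (6+2=8). Cumulative: 89
Frame 9: OPEN (7+2=9). Cumulative: 98

Answer: 9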